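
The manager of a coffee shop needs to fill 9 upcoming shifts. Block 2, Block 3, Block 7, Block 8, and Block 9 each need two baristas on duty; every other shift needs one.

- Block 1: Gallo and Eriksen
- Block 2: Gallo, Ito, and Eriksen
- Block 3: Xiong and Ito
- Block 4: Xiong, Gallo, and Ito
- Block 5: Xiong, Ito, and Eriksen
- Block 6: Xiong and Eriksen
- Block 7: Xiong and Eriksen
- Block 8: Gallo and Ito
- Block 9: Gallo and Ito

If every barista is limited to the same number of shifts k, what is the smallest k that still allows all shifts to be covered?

4

With 4 baristas and 14 worker-slots to fill, someone must work at least ⌈14/4⌉ = 4 shifts, so k ≥ 4.
k = 4 works: Block 1→Gallo, Block 2→Gallo+Ito, Block 3→Xiong+Ito, Block 4→Xiong, Block 5→Eriksen, Block 6→Xiong, Block 7→Xiong+Eriksen, Block 8→Gallo+Ito, Block 9→Gallo+Ito.
Loads: Xiong 4, Gallo 4, Ito 4, Eriksen 2 — all ≤ 4.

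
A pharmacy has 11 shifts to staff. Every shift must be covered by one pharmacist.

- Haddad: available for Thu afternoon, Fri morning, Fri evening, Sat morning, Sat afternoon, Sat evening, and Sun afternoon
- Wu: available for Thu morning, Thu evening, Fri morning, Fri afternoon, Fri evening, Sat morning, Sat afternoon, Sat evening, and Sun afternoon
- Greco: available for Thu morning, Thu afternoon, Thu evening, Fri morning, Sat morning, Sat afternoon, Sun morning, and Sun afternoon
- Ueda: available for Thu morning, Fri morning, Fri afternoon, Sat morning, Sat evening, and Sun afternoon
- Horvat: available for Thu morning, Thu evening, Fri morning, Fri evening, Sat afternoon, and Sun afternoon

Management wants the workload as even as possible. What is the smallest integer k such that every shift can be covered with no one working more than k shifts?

3

With 5 pharmacists and 11 worker-slots to fill, someone must work at least ⌈11/5⌉ = 3 shifts, so k ≥ 3.
k = 3 works: Thu morning→Wu, Thu afternoon→Haddad, Thu evening→Wu, Fri morning→Ueda, Fri afternoon→Wu, Fri evening→Haddad, Sat morning→Greco, Sat afternoon→Greco, Sat evening→Haddad, Sun morning→Greco, Sun afternoon→Ueda.
Loads: Haddad 3, Wu 3, Greco 3, Ueda 2, Horvat 0 — all ≤ 3.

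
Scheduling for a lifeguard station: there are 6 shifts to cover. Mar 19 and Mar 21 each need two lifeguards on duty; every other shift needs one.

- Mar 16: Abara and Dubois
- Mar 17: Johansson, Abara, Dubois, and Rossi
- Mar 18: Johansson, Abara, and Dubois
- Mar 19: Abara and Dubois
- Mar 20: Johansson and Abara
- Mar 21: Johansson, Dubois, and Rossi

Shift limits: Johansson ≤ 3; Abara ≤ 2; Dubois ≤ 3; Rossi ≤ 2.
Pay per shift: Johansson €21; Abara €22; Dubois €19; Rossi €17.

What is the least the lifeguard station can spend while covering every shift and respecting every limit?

Mar 19 can only be covered by Abara and Dubois, so that assignment is forced.
Picking the cheapest available lifeguard for each shift independently would cost €153, but that ignores the shift limits.
An optimal schedule: Mar 16→Dubois, Mar 17→Rossi, Mar 18→Dubois, Mar 19→Dubois+Abara, Mar 20→Johansson, Mar 21→Rossi+Johansson.
Total: 19 + 17 + 19 + 19 + 22 + 21 + 17 + 21 = €155.

€155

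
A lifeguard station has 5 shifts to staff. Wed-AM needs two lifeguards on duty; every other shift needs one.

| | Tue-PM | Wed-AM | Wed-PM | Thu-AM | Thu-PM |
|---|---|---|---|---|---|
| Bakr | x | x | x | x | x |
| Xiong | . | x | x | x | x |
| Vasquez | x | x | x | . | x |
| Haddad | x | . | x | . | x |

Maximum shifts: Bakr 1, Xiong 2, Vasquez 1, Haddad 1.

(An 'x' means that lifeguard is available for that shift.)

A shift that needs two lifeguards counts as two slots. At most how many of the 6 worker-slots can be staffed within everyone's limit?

Total capacity across all lifeguards is 1+2+1+1 = 5, and 6 slots are needed, so at most 5 can be filled.
An assignment achieving 5: Tue-PM→Vasquez, Wed-AM→Xiong, Wed-PM→Xiong, Thu-AM→Bakr, Thu-PM→Haddad.
Loads: Bakr 1/1, Xiong 2/2, Vasquez 1/1, Haddad 1/1.

5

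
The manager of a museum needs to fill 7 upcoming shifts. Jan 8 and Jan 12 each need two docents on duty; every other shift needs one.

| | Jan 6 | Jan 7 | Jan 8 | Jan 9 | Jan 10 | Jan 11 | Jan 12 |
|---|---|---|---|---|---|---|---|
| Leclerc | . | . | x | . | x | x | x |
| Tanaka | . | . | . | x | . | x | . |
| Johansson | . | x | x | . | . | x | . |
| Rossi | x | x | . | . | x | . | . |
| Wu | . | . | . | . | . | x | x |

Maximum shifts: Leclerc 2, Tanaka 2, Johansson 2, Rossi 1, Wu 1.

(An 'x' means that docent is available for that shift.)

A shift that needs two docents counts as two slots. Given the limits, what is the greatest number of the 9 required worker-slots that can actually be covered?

8

Total capacity across all docents is 2+2+2+1+1 = 8, and 9 slots are needed, so at most 8 can be filled.
An assignment achieving 8: Jan 6→Rossi, Jan 7→Johansson, Jan 8→Leclerc+Johansson, Jan 9→Tanaka, Jan 10→Leclerc, Jan 11→Tanaka, Jan 12→Wu.
Loads: Leclerc 2/2, Tanaka 2/2, Johansson 2/2, Rossi 1/1, Wu 1/1.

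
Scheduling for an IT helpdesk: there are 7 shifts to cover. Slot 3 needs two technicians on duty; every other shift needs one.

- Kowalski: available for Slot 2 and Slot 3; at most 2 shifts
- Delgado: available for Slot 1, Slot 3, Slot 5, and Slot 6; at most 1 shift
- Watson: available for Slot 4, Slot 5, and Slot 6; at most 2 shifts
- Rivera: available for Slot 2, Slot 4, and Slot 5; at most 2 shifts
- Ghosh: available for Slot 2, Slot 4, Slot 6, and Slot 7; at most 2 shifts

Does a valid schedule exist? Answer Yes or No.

Total capacity is 9 and 8 slots are needed, so capacity alone doesn't rule it out.
Shifts {Slot 1, Slot 3} need 3 worker-slots in total, but the technicians available for any of those shifts (Kowalski and Delgado) can supply at most 2 among them. So no valid schedule exists.

No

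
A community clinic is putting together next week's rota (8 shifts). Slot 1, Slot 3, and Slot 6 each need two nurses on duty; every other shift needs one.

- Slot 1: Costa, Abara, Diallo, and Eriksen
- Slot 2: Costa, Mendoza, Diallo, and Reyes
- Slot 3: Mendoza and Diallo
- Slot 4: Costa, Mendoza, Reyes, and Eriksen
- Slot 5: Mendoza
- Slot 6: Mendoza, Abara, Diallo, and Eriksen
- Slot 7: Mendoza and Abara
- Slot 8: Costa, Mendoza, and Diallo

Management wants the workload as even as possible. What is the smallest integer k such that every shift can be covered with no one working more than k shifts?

With 6 nurses and 11 worker-slots to fill, someone must work at least ⌈11/6⌉ = 2 shifts, so k ≥ 2.
k = 2 works: Slot 1→Abara+Eriksen, Slot 2→Costa, Slot 3→Mendoza+Diallo, Slot 4→Reyes, Slot 5→Mendoza, Slot 6→Diallo+Eriksen, Slot 7→Abara, Slot 8→Costa.
Loads: Costa 2, Mendoza 2, Abara 2, Diallo 2, Reyes 1, Eriksen 2 — all ≤ 2.

2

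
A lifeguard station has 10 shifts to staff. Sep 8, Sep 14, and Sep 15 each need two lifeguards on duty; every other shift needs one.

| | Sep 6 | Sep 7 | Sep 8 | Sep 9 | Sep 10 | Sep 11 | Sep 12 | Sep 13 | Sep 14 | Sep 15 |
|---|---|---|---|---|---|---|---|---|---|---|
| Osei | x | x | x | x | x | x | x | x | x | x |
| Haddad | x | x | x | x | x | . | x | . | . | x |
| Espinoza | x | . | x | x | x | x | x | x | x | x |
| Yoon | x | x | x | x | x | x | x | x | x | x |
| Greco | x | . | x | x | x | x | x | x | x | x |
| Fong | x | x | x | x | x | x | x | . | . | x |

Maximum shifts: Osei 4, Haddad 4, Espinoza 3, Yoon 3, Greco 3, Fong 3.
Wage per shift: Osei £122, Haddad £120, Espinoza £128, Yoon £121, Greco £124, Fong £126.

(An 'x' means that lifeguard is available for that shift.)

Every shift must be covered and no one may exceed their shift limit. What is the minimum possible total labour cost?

£1579

Picking the cheapest available lifeguard for each shift independently would cost £1567, but that ignores the shift limits.
An optimal schedule: Sep 6→Haddad, Sep 7→Haddad, Sep 8→Osei+Greco, Sep 9→Haddad, Sep 10→Haddad, Sep 11→Yoon, Sep 12→Osei, Sep 13→Yoon, Sep 14→Yoon+Osei, Sep 15→Osei+Greco.
Total: 120 + 120 + 122 + 124 + 120 + 120 + 121 + 122 + 121 + 121 + 122 + 122 + 124 = £1579.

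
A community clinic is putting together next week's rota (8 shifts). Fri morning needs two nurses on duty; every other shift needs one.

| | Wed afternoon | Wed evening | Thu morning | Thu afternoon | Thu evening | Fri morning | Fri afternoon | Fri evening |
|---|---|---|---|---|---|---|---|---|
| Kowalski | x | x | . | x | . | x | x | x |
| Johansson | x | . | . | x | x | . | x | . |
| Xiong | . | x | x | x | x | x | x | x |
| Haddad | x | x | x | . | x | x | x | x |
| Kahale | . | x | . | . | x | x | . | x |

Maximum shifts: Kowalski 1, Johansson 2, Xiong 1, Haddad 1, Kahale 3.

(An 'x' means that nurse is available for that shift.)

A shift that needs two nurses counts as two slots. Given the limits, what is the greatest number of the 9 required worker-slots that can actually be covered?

8

Total capacity across all nurses is 1+2+1+1+3 = 8, and 9 slots are needed, so at most 8 can be filled.
An assignment achieving 8: Wed afternoon→Kowalski, Wed evening→Haddad, Thu morning→Xiong, Thu afternoon→Johansson, Thu evening→Kahale, Fri morning→Kahale, Fri afternoon→Johansson, Fri evening→Kahale.
Loads: Kowalski 1/1, Johansson 2/2, Xiong 1/1, Haddad 1/1, Kahale 3/3.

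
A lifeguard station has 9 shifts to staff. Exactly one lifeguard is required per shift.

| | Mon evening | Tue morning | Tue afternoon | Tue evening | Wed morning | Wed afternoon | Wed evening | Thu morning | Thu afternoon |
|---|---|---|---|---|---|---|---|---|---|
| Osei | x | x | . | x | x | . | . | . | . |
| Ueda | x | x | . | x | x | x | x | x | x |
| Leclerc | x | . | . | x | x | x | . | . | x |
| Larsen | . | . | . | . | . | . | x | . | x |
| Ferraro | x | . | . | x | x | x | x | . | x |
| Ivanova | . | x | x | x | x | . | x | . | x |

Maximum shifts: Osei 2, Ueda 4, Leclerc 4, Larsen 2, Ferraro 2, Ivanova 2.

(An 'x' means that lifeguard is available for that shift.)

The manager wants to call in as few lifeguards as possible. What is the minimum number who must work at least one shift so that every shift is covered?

9 slots to fill and no one can take more than 4, so at least ⌈9/4⌉ = 3 lifeguards are needed.
Ueda, Leclerc, and Ivanova alone can cover everything: Mon evening→Ueda, Tue morning→Ueda, Tue afternoon→Ivanova, Tue evening→Leclerc, Wed morning→Leclerc, Wed afternoon→Ueda, Wed evening→Ivanova, Thu morning→Ueda, Thu afternoon→Leclerc.

3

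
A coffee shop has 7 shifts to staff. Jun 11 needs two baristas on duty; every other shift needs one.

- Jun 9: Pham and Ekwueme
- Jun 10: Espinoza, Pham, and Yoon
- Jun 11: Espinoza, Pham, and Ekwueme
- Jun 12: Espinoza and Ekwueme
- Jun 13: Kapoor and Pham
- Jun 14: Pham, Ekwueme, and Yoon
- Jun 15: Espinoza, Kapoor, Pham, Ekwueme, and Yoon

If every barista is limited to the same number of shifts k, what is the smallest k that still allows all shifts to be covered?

2

With 5 baristas and 8 worker-slots to fill, someone must work at least ⌈8/5⌉ = 2 shifts, so k ≥ 2.
k = 2 works: Jun 9→Pham, Jun 10→Espinoza, Jun 11→Pham+Ekwueme, Jun 12→Espinoza, Jun 13→Kapoor, Jun 14→Ekwueme, Jun 15→Kapoor.
Loads: Espinoza 2, Kapoor 2, Pham 2, Ekwueme 2, Yoon 0 — all ≤ 2.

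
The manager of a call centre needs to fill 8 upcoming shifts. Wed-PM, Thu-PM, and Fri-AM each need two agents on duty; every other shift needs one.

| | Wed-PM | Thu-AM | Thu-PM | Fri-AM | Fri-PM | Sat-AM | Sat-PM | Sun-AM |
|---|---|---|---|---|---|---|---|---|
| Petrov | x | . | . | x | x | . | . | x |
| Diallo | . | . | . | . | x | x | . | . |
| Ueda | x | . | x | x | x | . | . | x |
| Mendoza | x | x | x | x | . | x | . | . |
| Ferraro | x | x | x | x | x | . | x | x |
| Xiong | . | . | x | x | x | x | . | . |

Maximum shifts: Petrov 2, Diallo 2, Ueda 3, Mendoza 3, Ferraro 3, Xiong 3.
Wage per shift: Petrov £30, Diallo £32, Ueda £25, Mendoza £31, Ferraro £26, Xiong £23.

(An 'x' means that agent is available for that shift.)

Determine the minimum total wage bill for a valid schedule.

£282

Sat-PM can only be covered by Ferraro, so that assignment is forced.
Picking the cheapest available agent for each shift independently would cost £270, but that ignores the shift limits.
An optimal schedule: Wed-PM→Ueda+Petrov, Thu-AM→Ferraro, Thu-PM→Xiong+Ueda, Fri-AM→Ferraro+Petrov, Fri-PM→Xiong, Sat-AM→Xiong, Sat-PM→Ferraro, Sun-AM→Ueda.
Total: 25 + 30 + 26 + 23 + 25 + 26 + 30 + 23 + 23 + 26 + 25 = £282.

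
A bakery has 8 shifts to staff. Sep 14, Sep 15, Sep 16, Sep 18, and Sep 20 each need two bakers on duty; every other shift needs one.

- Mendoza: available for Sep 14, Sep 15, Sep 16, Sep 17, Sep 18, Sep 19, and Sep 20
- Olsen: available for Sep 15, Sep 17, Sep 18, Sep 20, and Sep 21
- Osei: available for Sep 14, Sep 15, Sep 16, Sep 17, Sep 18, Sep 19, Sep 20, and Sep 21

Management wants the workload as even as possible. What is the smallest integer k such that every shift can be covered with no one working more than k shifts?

5

With 3 bakers and 13 worker-slots to fill, someone must work at least ⌈13/3⌉ = 5 shifts, so k ≥ 5.
k = 5 works: Sep 14→Mendoza+Osei, Sep 15→Mendoza+Olsen, Sep 16→Mendoza+Osei, Sep 17→Mendoza, Sep 18→Olsen+Osei, Sep 19→Mendoza, Sep 20→Olsen+Osei, Sep 21→Olsen.
Loads: Mendoza 5, Olsen 4, Osei 4 — all ≤ 5.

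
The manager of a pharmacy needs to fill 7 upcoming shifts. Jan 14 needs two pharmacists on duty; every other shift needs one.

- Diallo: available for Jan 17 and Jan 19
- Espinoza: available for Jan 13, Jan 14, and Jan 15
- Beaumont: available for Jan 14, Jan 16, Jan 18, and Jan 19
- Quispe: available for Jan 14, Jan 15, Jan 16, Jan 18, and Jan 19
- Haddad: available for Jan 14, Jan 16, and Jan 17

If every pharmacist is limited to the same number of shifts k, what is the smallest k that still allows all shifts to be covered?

With 5 pharmacists and 8 worker-slots to fill, someone must work at least ⌈8/5⌉ = 2 shifts, so k ≥ 2.
k = 2 works: Jan 13→Espinoza, Jan 14→Quispe+Haddad, Jan 15→Espinoza, Jan 16→Beaumont, Jan 17→Diallo, Jan 18→Beaumont, Jan 19→Diallo.
Loads: Diallo 2, Espinoza 2, Beaumont 2, Quispe 1, Haddad 1 — all ≤ 2.

2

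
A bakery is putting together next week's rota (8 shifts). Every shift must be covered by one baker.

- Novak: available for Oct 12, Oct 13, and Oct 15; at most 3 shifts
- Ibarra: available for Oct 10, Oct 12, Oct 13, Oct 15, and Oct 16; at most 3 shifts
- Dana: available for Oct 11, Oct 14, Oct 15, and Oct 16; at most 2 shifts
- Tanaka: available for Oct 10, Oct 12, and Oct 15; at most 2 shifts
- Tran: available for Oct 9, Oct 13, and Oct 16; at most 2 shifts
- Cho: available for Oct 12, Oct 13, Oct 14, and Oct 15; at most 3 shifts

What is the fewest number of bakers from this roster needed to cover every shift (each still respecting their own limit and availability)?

4

8 slots to fill and no one can take more than 3, so at least ⌈8/3⌉ = 3 bakers are needed.
No set of 3 bakers can cover every shift (each such set leaves at least one shift with no one available or exceeds a cap).
Novak, Ibarra, Dana, and Tran alone can cover everything: Oct 9→Tran, Oct 10→Ibarra, Oct 11→Dana, Oct 12→Novak, Oct 13→Novak, Oct 14→Dana, Oct 15→Novak, Oct 16→Ibarra.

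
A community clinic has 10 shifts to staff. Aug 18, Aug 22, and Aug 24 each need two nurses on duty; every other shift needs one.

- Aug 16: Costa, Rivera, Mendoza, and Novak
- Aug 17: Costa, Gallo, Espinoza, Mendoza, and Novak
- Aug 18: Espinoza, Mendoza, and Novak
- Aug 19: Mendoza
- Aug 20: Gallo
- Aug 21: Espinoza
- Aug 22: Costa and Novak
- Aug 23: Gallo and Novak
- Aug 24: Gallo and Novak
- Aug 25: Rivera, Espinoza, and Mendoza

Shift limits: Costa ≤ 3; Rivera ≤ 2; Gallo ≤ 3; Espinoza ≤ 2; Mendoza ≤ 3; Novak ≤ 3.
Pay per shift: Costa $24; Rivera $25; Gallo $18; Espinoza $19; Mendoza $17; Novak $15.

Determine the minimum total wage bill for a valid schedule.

Aug 19 can only be covered by Mendoza, so that assignment is forced.
Aug 20 can only be covered by Gallo, so that assignment is forced.
Aug 21 can only be covered by Espinoza, so that assignment is forced.
Picking the cheapest available nurse for each shift independently would cost $220, but that ignores the shift limits.
An optimal schedule: Aug 16→Costa, Aug 17→Gallo, Aug 18→Mendoza+Espinoza, Aug 19→Mendoza, Aug 20→Gallo, Aug 21→Espinoza, Aug 22→Novak+Costa, Aug 23→Novak, Aug 24→Novak+Gallo, Aug 25→Mendoza.
Total: 24 + 18 + 17 + 19 + 17 + 18 + 19 + 15 + 24 + 15 + 15 + 18 + 17 = $236.

$236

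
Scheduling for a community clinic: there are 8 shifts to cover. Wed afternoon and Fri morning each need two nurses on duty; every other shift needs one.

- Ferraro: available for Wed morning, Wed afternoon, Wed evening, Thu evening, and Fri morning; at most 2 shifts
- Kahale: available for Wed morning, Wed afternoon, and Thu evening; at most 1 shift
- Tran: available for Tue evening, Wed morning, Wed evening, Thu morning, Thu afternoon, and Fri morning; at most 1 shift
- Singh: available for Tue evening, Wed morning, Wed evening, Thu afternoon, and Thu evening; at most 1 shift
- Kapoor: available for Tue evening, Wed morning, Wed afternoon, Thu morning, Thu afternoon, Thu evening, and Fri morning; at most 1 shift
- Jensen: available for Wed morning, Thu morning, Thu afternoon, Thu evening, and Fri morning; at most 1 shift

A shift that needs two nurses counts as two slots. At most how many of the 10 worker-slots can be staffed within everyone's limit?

7

Total capacity across all nurses is 2+1+1+1+1+1 = 7, and 10 slots are needed, so at most 7 can be filled.
An assignment achieving 7: Tue evening→Tran, Wed afternoon→Ferraro+Kahale, Wed evening→Ferraro, Thu morning→Kapoor, Thu afternoon→Singh, Fri morning→Jensen.
Loads: Ferraro 2/2, Kahale 1/1, Tran 1/1, Singh 1/1, Kapoor 1/1, Jensen 1/1.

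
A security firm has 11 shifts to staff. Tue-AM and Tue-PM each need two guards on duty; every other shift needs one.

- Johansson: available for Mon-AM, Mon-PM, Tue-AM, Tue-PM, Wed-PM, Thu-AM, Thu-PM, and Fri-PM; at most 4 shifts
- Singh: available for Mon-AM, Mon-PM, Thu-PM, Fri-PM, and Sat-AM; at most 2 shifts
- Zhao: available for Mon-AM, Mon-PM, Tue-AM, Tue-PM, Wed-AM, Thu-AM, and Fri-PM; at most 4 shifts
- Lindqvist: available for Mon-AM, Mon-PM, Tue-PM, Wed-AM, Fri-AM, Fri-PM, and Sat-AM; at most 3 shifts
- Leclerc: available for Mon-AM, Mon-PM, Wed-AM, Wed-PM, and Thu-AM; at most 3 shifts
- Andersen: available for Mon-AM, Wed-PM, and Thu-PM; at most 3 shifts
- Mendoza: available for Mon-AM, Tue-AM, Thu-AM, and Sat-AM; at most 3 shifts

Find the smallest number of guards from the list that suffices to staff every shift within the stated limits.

4

13 slots to fill and no one can take more than 4, so at least ⌈13/4⌉ = 4 guards are needed.
Johansson, Singh, Zhao, and Lindqvist alone can cover everything: Mon-AM→Singh, Mon-PM→Zhao, Tue-AM→Johansson+Zhao, Tue-PM→Zhao+Lindqvist, Wed-AM→Zhao, Wed-PM→Johansson, Thu-AM→Johansson, Thu-PM→Johansson, Fri-AM→Lindqvist, Fri-PM→Lindqvist, Sat-AM→Singh.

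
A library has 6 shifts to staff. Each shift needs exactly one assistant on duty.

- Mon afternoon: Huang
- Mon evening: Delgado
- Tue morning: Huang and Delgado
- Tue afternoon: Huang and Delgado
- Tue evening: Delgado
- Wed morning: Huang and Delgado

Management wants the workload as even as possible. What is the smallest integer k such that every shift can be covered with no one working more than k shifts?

With 2 assistants and 6 worker-slots to fill, someone must work at least ⌈6/2⌉ = 3 shifts, so k ≥ 3.
k = 3 works: Mon afternoon→Huang, Mon evening→Delgado, Tue morning→Huang, Tue afternoon→Huang, Tue evening→Delgado, Wed morning→Delgado.
Loads: Huang 3, Delgado 3 — all ≤ 3.

3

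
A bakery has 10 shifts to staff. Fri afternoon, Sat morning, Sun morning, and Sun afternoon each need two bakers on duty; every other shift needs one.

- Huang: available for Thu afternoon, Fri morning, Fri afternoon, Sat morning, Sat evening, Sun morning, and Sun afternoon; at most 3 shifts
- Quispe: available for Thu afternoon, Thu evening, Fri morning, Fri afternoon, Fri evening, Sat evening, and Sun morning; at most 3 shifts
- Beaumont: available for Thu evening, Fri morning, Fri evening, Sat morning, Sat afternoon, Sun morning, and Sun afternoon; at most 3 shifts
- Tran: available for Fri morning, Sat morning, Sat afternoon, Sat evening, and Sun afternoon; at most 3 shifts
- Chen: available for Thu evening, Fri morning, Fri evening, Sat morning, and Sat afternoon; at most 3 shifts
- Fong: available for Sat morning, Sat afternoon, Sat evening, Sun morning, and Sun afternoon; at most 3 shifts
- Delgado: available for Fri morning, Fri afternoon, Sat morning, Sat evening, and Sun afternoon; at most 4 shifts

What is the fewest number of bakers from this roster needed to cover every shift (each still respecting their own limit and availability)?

14 slots to fill and no one can take more than 4, so at least ⌈14/4⌉ = 4 bakers are needed.
Any 4 bakers together have capacity at most 4+3+3+3 = 13 < 14 slots, so 4 can never suffice.
Huang, Quispe, Beaumont, Tran, and Chen alone can cover everything: Thu afternoon→Huang, Thu evening→Quispe, Fri morning→Chen, Fri afternoon→Huang+Quispe, Fri evening→Quispe, Sat morning→Tran+Chen, Sat afternoon→Beaumont, Sat evening→Tran, Sun morning→Huang+Beaumont, Sun afternoon→Beaumont+Tran.

5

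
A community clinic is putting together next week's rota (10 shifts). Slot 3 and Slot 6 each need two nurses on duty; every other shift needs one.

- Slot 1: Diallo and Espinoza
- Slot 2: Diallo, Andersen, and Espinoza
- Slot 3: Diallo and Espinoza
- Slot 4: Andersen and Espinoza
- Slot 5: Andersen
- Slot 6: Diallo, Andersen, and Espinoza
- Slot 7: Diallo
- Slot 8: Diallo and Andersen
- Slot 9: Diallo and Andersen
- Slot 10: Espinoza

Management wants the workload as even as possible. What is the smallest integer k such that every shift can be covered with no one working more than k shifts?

With 3 nurses and 12 worker-slots to fill, someone must work at least ⌈12/3⌉ = 4 shifts, so k ≥ 4.
k = 4 works: Slot 1→Diallo, Slot 2→Espinoza, Slot 3→Diallo+Espinoza, Slot 4→Andersen, Slot 5→Andersen, Slot 6→Andersen+Espinoza, Slot 7→Diallo, Slot 8→Diallo, Slot 9→Andersen, Slot 10→Espinoza.
Loads: Diallo 4, Andersen 4, Espinoza 4 — all ≤ 4.

4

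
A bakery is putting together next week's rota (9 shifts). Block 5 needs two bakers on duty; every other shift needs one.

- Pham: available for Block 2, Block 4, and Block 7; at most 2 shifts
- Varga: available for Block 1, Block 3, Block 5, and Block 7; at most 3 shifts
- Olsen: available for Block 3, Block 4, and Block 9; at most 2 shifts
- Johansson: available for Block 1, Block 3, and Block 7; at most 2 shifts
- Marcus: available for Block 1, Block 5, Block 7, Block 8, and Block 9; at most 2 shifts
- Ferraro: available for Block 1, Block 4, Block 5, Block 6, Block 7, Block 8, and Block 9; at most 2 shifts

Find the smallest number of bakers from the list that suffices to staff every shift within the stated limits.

5

10 slots to fill and no one can take more than 3, so at least ⌈10/3⌉ = 4 bakers are needed.
Any 4 bakers together have capacity at most 3+2+2+2 = 9 < 10 slots, so 4 can never suffice.
Pham, Varga, Olsen, Marcus, and Ferraro alone can cover everything: Block 1→Varga, Block 2→Pham, Block 3→Varga, Block 4→Pham, Block 5→Varga+Marcus, Block 6→Ferraro, Block 7→Ferraro, Block 8→Marcus, Block 9→Olsen.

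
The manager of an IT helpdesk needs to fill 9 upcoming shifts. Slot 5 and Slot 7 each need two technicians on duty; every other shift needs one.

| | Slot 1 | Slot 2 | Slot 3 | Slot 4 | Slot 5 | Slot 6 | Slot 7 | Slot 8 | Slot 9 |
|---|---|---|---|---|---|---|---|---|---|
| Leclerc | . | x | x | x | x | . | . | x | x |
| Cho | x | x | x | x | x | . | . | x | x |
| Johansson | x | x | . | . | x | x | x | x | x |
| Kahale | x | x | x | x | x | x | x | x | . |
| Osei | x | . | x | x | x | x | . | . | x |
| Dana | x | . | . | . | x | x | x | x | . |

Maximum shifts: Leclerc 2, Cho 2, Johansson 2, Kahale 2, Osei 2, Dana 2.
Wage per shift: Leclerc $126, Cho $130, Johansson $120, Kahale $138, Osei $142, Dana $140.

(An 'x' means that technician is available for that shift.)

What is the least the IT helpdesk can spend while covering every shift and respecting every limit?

$1450

Picking the cheapest available technician for each shift independently would cost $1356, but that ignores the shift limits.
An optimal schedule: Slot 1→Kahale, Slot 2→Leclerc, Slot 3→Leclerc, Slot 4→Cho, Slot 5→Osei+Dana, Slot 6→Johansson, Slot 7→Johansson+Kahale, Slot 8→Dana, Slot 9→Cho.
Total: 138 + 126 + 126 + 130 + 142 + 140 + 120 + 120 + 138 + 140 + 130 = $1450.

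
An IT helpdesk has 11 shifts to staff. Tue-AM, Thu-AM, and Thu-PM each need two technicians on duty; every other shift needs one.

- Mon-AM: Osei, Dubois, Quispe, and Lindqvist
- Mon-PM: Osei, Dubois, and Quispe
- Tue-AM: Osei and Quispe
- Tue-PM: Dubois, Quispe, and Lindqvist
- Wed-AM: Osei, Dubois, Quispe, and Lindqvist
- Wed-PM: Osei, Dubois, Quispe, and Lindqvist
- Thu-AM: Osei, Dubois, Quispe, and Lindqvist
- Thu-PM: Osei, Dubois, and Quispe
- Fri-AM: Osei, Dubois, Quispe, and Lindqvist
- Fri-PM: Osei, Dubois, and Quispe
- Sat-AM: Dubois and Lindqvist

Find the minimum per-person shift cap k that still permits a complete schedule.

With 4 technicians and 14 worker-slots to fill, someone must work at least ⌈14/4⌉ = 4 shifts, so k ≥ 4.
k = 4 works: Mon-AM→Dubois, Mon-PM→Osei, Tue-AM→Osei+Quispe, Tue-PM→Dubois, Wed-AM→Quispe, Wed-PM→Quispe, Thu-AM→Quispe+Lindqvist, Thu-PM→Osei+Dubois, Fri-AM→Lindqvist, Fri-PM→Osei, Sat-AM→Dubois.
Loads: Osei 4, Dubois 4, Quispe 4, Lindqvist 2 — all ≤ 4.

4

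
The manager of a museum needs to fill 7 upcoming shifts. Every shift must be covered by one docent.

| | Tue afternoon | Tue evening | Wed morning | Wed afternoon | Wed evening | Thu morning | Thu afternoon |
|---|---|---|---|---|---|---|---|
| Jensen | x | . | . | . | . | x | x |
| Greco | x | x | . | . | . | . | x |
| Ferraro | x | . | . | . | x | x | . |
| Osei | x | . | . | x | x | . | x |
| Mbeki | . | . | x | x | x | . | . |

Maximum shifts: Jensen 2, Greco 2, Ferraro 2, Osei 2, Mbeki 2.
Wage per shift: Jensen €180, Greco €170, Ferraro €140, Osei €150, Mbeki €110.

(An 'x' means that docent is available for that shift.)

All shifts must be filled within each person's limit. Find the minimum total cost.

Tue evening can only be covered by Greco, so that assignment is forced.
Wed morning can only be covered by Mbeki, so that assignment is forced.
Picking the cheapest available docent for each shift independently would cost €930, but that ignores the shift limits.
An optimal schedule: Tue afternoon→Osei, Tue evening→Greco, Wed morning→Mbeki, Wed afternoon→Mbeki, Wed evening→Ferraro, Thu morning→Ferraro, Thu afternoon→Osei.
Total: 150 + 170 + 110 + 110 + 140 + 140 + 150 = €970.

€970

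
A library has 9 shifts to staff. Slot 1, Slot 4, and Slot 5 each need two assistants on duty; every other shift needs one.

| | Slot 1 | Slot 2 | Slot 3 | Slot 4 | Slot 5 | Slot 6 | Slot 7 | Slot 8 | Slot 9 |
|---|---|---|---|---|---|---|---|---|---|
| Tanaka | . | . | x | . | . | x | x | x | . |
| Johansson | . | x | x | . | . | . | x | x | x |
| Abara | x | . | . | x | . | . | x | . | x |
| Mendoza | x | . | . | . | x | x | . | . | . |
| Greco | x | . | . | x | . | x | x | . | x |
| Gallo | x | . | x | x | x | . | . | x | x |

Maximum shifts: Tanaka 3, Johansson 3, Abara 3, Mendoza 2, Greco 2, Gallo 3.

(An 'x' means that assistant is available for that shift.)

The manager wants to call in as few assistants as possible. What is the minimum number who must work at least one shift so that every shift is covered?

5

12 slots to fill and no one can take more than 3, so at least ⌈12/3⌉ = 4 assistants are needed.
No set of 4 assistants can cover every shift (each such set leaves at least one shift with no one available or exceeds a cap).
Tanaka, Johansson, Abara, Mendoza, and Gallo alone can cover everything: Slot 1→Abara+Mendoza, Slot 2→Johansson, Slot 3→Tanaka, Slot 4→Abara+Gallo, Slot 5→Mendoza+Gallo, Slot 6→Tanaka, Slot 7→Tanaka, Slot 8→Johansson, Slot 9→Johansson.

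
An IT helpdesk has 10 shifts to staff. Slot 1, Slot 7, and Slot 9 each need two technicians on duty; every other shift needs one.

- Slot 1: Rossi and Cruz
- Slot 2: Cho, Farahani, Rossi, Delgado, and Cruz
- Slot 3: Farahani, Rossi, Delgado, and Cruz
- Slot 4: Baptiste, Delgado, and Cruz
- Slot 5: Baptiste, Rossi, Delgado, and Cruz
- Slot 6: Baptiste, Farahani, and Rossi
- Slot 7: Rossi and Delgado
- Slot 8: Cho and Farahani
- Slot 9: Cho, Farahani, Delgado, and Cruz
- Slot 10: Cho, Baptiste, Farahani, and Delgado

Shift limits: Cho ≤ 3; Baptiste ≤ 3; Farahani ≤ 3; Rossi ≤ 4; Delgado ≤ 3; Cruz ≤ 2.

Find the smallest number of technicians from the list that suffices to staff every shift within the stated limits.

13 slots to fill and no one can take more than 4, so at least ⌈13/4⌉ = 4 technicians are needed.
No set of 4 technicians can cover every shift (each such set leaves at least one shift with no one available or exceeds a cap).
Cho, Baptiste, Rossi, Delgado, and Cruz alone can cover everything: Slot 1→Rossi+Cruz, Slot 2→Rossi, Slot 3→Rossi, Slot 4→Baptiste, Slot 5→Baptiste, Slot 6→Baptiste, Slot 7→Rossi+Delgado, Slot 8→Cho, Slot 9→Cho+Delgado, Slot 10→Cho.

5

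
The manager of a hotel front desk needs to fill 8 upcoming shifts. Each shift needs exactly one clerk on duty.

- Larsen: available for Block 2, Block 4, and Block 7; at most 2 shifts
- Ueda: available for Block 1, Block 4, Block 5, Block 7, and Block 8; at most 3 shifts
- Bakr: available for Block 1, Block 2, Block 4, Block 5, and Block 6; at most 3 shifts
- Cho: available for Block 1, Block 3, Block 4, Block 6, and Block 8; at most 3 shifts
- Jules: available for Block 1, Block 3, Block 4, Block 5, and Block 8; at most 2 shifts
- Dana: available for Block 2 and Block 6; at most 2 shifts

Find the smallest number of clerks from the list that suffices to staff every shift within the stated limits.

3

8 slots to fill and no one can take more than 3, so at least ⌈8/3⌉ = 3 clerks are needed.
Larsen, Ueda, and Cho alone can cover everything: Block 1→Ueda, Block 2→Larsen, Block 3→Cho, Block 4→Cho, Block 5→Ueda, Block 6→Cho, Block 7→Larsen, Block 8→Ueda.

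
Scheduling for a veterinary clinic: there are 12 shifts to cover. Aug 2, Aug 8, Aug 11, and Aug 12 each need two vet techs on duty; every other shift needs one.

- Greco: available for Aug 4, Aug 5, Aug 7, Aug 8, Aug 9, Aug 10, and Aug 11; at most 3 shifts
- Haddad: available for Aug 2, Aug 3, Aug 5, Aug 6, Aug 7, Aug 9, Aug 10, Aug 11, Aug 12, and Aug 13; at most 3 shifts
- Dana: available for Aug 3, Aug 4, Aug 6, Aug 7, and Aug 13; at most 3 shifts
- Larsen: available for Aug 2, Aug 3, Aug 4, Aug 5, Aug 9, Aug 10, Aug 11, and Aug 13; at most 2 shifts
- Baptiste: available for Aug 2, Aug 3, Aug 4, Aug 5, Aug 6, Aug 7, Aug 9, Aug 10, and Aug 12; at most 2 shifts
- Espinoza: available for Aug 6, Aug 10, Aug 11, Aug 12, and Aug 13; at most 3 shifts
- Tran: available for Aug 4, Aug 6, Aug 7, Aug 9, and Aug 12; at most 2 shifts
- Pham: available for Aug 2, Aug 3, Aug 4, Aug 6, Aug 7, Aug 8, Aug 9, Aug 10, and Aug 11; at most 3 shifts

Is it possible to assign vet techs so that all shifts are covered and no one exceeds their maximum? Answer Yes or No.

Yes

Aug 8 can only be covered by Greco and Pham, so that assignment is forced.
One valid schedule: Aug 2→Haddad+Larsen, Aug 3→Haddad, Aug 4→Greco, Aug 5→Greco, Aug 6→Dana, Aug 7→Dana, Aug 8→Greco+Pham, Aug 9→Larsen, Aug 10→Baptiste, Aug 11→Espinoza+Pham, Aug 12→Baptiste+Espinoza, Aug 13→Haddad.
Loads: Greco 3/3, Haddad 3/3, Dana 2/3, Larsen 2/2, Baptiste 2/2, Espinoza 2/3, Tran 0/2, Pham 2/3 — all within limits.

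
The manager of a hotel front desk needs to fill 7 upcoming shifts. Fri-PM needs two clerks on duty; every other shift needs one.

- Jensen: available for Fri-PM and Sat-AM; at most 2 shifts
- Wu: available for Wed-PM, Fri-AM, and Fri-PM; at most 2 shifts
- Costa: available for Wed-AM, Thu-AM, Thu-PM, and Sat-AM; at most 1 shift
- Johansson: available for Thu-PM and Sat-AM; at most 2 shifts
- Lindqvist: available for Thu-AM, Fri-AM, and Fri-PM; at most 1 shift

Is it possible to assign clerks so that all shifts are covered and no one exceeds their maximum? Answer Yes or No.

No

Total capacity is 8 and 8 slots are needed, so capacity alone doesn't rule it out.
Shifts {Wed-AM, Wed-PM, Thu-AM, Fri-AM, Fri-PM} need 6 worker-slots in total, but the clerks available for any of those shifts (Jensen, Wu, Costa, and Lindqvist) can supply at most 5 among them. So no valid schedule exists.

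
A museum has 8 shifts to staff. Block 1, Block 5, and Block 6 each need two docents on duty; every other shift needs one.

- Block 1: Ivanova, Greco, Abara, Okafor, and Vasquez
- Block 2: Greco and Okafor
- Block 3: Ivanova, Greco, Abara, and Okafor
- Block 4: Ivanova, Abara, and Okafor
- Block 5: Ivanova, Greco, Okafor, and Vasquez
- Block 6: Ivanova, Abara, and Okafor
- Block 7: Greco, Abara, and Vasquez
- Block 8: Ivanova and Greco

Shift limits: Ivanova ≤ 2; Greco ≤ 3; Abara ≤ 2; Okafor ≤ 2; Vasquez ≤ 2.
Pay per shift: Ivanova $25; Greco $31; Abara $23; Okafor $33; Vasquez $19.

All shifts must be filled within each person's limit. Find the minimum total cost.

$293

Picking the cheapest available docent for each shift independently would cost $255, but that ignores the shift limits.
An optimal schedule: Block 1→Abara+Vasquez, Block 2→Greco, Block 3→Greco, Block 4→Ivanova, Block 5→Okafor+Vasquez, Block 6→Abara+Okafor, Block 7→Greco, Block 8→Ivanova.
Total: 23 + 19 + 31 + 31 + 25 + 33 + 19 + 23 + 33 + 31 + 25 = $293.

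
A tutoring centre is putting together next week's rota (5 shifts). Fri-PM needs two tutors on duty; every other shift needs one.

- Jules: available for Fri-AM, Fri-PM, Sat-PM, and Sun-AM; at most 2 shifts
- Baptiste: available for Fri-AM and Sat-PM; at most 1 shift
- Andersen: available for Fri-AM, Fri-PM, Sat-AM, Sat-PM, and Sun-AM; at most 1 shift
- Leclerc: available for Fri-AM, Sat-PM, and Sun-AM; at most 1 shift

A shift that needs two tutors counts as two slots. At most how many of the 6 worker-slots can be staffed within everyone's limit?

Total capacity across all tutors is 2+1+1+1 = 5, and 6 slots are needed, so at most 5 can be filled.
An assignment achieving 5: Fri-AM→Baptiste, Fri-PM→Jules, Sat-AM→Andersen, Sat-PM→Leclerc, Sun-AM→Jules.
Loads: Jules 2/2, Baptiste 1/1, Andersen 1/1, Leclerc 1/1.

5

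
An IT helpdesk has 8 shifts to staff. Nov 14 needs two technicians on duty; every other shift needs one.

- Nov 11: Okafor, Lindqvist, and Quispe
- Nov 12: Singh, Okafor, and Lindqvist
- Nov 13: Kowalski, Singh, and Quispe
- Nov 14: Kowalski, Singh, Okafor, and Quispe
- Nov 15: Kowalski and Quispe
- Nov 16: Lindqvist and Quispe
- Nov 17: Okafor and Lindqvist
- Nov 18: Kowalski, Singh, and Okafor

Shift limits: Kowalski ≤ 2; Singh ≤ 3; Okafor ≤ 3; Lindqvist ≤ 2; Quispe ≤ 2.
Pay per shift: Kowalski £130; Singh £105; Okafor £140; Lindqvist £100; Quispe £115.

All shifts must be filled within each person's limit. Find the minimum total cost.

Picking the cheapest available technician for each shift independently would cost £945, but that ignores the shift limits.
An optimal schedule: Nov 11→Quispe, Nov 12→Singh, Nov 13→Singh, Nov 14→Singh+Kowalski, Nov 15→Quispe, Nov 16→Lindqvist, Nov 17→Lindqvist, Nov 18→Kowalski.
Total: 115 + 105 + 105 + 105 + 130 + 115 + 100 + 100 + 130 = £1005.

£1005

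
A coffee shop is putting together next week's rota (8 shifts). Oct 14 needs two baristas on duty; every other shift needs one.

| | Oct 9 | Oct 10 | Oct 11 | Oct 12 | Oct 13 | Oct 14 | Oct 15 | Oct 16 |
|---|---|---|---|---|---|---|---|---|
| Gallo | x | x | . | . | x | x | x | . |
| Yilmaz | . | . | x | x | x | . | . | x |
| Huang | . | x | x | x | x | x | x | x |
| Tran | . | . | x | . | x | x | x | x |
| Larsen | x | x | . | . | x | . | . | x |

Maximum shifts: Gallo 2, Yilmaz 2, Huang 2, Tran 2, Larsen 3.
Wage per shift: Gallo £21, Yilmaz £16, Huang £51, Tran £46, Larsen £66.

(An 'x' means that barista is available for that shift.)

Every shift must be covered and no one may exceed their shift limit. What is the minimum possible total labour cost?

Picking the cheapest available barista for each shift independently would cost £194, but that ignores the shift limits.
An optimal schedule: Oct 9→Gallo, Oct 10→Gallo, Oct 11→Yilmaz, Oct 12→Yilmaz, Oct 13→Larsen, Oct 14→Huang+Tran, Oct 15→Huang, Oct 16→Tran.
Total: 21 + 21 + 16 + 16 + 66 + 51 + 46 + 51 + 46 = £334.

£334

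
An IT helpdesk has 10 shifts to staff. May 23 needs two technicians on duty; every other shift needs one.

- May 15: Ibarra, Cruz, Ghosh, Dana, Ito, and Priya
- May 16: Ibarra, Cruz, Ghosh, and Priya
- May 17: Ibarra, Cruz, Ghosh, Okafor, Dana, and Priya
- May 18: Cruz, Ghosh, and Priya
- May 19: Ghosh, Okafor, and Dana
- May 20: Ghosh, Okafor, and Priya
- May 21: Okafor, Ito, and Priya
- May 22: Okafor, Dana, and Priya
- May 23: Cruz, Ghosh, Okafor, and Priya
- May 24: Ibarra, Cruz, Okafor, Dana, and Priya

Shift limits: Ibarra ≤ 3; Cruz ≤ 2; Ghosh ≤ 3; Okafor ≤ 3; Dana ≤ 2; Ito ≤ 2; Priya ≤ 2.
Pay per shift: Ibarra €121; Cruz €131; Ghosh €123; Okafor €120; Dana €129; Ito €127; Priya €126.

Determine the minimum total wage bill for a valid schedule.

Picking the cheapest available technician for each shift independently would cost €1328, but that ignores the shift limits.
An optimal schedule: May 15→Ibarra, May 16→Ibarra, May 17→Ghosh, May 18→Ghosh, May 19→Okafor, May 20→Okafor, May 21→Okafor, May 22→Priya, May 23→Ghosh+Priya, May 24→Ibarra.
Total: 121 + 121 + 123 + 123 + 120 + 120 + 120 + 126 + 123 + 126 + 121 = €1344.

€1344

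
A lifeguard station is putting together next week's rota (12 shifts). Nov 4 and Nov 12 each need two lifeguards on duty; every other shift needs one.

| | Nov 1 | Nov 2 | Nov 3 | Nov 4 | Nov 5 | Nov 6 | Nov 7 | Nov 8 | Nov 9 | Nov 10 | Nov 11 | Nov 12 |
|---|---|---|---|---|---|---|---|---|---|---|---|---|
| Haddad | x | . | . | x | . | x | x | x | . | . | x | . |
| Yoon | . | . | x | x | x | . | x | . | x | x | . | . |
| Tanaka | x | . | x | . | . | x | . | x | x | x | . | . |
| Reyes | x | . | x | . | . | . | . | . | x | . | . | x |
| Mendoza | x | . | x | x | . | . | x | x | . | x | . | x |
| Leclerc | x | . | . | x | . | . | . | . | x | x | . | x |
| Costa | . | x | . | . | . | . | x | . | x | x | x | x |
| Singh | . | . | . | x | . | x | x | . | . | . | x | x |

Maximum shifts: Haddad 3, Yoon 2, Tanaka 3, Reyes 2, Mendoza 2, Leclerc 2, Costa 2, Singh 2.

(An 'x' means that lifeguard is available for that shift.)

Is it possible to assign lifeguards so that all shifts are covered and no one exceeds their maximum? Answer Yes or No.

Nov 2 can only be covered by Costa, so that assignment is forced.
Nov 5 can only be covered by Yoon, so that assignment is forced.
One valid schedule: Nov 1→Tanaka, Nov 2→Costa, Nov 3→Yoon, Nov 4→Mendoza+Leclerc, Nov 5→Yoon, Nov 6→Haddad, Nov 7→Mendoza, Nov 8→Haddad, Nov 9→Tanaka, Nov 10→Tanaka, Nov 11→Haddad, Nov 12→Reyes+Leclerc.
Loads: Haddad 3/3, Yoon 2/2, Tanaka 3/3, Reyes 1/2, Mendoza 2/2, Leclerc 2/2, Costa 1/2, Singh 0/2 — all within limits.

Yes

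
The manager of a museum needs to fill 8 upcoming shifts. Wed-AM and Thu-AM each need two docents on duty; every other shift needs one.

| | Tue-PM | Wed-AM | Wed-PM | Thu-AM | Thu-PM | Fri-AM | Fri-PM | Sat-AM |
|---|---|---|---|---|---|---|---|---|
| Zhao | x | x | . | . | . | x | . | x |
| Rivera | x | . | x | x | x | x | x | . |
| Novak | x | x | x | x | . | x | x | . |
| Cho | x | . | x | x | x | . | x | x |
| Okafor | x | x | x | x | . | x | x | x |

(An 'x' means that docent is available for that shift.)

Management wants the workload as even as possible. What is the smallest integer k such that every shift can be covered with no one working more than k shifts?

With 5 docents and 10 worker-slots to fill, someone must work at least ⌈10/5⌉ = 2 shifts, so k ≥ 2.
k = 2 works: Tue-PM→Okafor, Wed-AM→Zhao+Novak, Wed-PM→Rivera, Thu-AM→Cho+Okafor, Thu-PM→Rivera, Fri-AM→Novak, Fri-PM→Cho, Sat-AM→Zhao.
Loads: Zhao 2, Rivera 2, Novak 2, Cho 2, Okafor 2 — all ≤ 2.

2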